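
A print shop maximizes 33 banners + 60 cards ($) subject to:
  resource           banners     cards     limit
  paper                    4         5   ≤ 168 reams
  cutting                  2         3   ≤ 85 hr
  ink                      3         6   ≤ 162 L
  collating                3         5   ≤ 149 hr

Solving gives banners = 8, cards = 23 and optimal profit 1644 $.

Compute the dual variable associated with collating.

0

At the optimum: paper uses 147 of 168 (slack = 21); cutting uses 85 of 85 (binding); ink uses 162 of 162 (binding); collating uses 139 of 149 (slack = 10).
Slack constraints have shadow price 0 (complementary slackness).
The binding rows give the dual system: 2·y_cutting + 3·y_ink = 33 and 3·y_cutting + 6·y_ink = 60.
Solving: y_cutting = 6, y_ink = 7.
Shadow price of collating = 0.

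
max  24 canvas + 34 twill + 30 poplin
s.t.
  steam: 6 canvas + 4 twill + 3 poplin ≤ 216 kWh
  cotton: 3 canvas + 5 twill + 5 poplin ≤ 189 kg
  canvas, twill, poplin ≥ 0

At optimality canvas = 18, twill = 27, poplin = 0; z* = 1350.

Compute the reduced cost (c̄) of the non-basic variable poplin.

-3

Both steam and cotton are binding at x*.
The binding rows give the dual system: 6·y_steam + 3·y_cotton = 24 and 4·y_steam + 5·y_cotton = 34.
Solving: y_steam = 1, y_cotton = 6.
Reduced cost of poplin: c₃ − yᵀa₃ = 30 − (1·3 + 6·5) = 30 − 33 = -3.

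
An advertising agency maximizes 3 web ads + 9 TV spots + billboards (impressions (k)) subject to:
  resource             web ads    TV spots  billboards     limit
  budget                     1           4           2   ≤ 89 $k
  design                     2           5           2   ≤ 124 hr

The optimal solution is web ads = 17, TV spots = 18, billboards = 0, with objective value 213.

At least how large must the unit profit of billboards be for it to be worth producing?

At the optimum: budget uses 89 of 89 (binding); design uses 124 of 124 (binding).
Dual feasibility on the basic columns requires 1·y_budget + 2·y_design = 3, 4·y_budget + 5·y_design = 9.
Solving: y_budget = 1, y_design = 1.
billboards enters the basis when its profit ≥ yᵀa₃ = 1·2 + 1·2 = 4.

4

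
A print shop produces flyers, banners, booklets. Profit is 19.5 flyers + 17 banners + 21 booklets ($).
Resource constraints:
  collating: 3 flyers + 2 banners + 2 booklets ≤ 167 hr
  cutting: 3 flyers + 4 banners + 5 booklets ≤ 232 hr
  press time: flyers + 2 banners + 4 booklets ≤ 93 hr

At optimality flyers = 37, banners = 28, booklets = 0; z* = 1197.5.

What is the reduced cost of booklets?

Binding: collating and press time. Non-binding: cutting (9 unused).
Since cutting is not tight, its dual is 0.
From A_Bᵀ y = c: 3·y_collating + 1·y_press time = 19.5; 2·y_collating + 2·y_press time = 17.
This yields shadow prices y_collating = 5.5, y_press time = 3.
Reduced cost of booklets: c₃ − yᵀa₃ = 21 − (5.5·2 + 3·4) = 21 − 23 = -2.

-2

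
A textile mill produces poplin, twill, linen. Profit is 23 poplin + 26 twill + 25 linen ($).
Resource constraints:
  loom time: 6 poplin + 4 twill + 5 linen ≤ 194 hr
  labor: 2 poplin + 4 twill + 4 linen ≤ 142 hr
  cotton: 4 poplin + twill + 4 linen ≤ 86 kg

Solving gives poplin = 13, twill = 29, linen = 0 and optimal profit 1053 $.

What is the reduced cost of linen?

-3.5

Check each constraint at x*: loom time 194/194 (tight); labor 142/142 (tight); cotton 81/86 (slack 5).
Since cotton is not tight, its dual is 0.
Dual feasibility on the basic columns requires 6·y_loom time + 2·y_labor = 23, 4·y_loom time + 4·y_labor = 26.
This yields shadow prices y_loom time = 2.5, y_labor = 4.
Reduced cost of linen: c₃ − yᵀa₃ = 25 − (2.5·5 + 4·4) = 25 − 28.5 = -3.5.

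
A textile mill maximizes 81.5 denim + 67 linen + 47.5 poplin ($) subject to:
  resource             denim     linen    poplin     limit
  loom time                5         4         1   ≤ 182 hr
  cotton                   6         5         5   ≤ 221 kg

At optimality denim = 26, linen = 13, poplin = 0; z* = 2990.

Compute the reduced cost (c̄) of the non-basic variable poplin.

At the optimum: loom time uses 182 of 182 (binding); cotton uses 221 of 221 (binding).
Dual feasibility on the basic columns requires 5·y_loom time + 6·y_cotton = 81.5, 4·y_loom time + 5·y_cotton = 67.
→ y_loom time = 5.5 and y_cotton = 9.
Reduced cost of poplin: c₃ − yᵀa₃ = 47.5 − (5.5·1 + 9·5) = 47.5 − 50.5 = -3.

-3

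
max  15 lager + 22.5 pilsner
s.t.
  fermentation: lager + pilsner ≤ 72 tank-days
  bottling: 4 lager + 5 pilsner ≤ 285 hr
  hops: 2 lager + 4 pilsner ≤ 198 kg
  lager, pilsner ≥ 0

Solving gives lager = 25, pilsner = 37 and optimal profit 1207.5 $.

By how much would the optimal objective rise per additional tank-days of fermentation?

Binding: bottling and hops. Non-binding: fermentation (10 unused).
By complementary slackness, y = 0 for the non-binding constraint.
From A_Bᵀ y = c: 4·y_bottling + 2·y_hops = 15; 5·y_bottling + 4·y_hops = 22.5.
This yields shadow prices y_bottling = 2.5, y_hops = 2.5.
Shadow price of fermentation = 0.

0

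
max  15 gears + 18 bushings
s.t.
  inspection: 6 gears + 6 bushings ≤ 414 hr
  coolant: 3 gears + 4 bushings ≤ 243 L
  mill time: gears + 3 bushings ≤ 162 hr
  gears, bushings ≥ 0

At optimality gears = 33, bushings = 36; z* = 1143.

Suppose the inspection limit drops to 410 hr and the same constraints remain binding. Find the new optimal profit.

1139

At the optimum: inspection uses 414 of 414 (binding); coolant uses 243 of 243 (binding); mill time uses 141 of 162 (slack = 21).
By complementary slackness, y = 0 for the non-binding constraint.
From A_Bᵀ y = c: 6·y_inspection + 3·y_coolant = 15; 6·y_inspection + 4·y_coolant = 18.
→ y_inspection = 1 and y_coolant = 3.
Δz = y_inspection·Δb = 1 × (-4) = -4, so new z* = 1143 − 4 = 1139.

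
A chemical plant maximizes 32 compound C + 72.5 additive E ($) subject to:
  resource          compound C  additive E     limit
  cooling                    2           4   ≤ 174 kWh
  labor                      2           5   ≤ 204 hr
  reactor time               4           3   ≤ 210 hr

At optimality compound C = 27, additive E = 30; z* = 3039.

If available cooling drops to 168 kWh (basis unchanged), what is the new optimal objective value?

Check each constraint at x*: cooling 174/174 (tight); labor 204/204 (tight); reactor time 198/210 (slack 12).
By complementary slackness, y = 0 for the non-binding constraint.
Dual feasibility on the basic columns requires 2·y_cooling + 2·y_labor = 32, 4·y_cooling + 5·y_labor = 72.5.
This yields shadow prices y_cooling = 7.5, y_labor = 8.5.
Δz = y_cooling·Δb = 7.5 × (-6) = -45, so new z* = 3039 − 45 = 2994.

2994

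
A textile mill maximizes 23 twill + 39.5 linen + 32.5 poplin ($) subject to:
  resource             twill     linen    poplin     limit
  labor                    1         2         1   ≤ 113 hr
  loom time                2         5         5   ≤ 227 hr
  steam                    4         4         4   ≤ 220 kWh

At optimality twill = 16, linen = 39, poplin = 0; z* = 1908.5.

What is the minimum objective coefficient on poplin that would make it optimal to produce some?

Binding: loom time and steam. Non-binding: labor (19 unused).
Slack constraints have shadow price 0 (complementary slackness).
Dual feasibility on the basic columns requires 2·y_loom time + 4·y_steam = 23, 5·y_loom time + 4·y_steam = 39.5.
Solving: y_loom time = 5.5, y_steam = 3.
poplin enters the basis when its profit ≥ yᵀa₃ = 5.5·5 + 3·4 = 39.5.

39.5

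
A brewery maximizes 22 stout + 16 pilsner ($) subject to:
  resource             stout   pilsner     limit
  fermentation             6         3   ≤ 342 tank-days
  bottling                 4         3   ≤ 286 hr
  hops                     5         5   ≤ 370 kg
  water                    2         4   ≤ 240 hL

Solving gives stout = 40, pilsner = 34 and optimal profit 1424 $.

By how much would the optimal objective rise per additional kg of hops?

2

Binding: fermentation and hops. Non-binding: bottling (24 unused), water (24 unused).
Since bottling, water are not tight, their duals are 0.
Dual feasibility on the basic columns requires 6·y_fermentation + 5·y_hops = 22, 3·y_fermentation + 5·y_hops = 16.
This yields shadow prices y_fermentation = 2, y_hops = 2.
Shadow price of hops = 2.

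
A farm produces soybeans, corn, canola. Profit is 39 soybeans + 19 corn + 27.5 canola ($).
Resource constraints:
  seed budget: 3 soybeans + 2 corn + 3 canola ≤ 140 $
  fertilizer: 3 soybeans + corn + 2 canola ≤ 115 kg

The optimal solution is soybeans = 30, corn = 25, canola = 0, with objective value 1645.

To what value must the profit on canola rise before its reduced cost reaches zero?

32

Check each constraint at x*: seed budget 140/140 (tight); fertilizer 115/115 (tight).
From A_Bᵀ y = c: 3·y_seed budget + 3·y_fertilizer = 39; 2·y_seed budget + 1·y_fertilizer = 19.
Solving: y_seed budget = 6, y_fertilizer = 7.
canola enters the basis when its profit ≥ yᵀa₃ = 6·3 + 7·2 = 32.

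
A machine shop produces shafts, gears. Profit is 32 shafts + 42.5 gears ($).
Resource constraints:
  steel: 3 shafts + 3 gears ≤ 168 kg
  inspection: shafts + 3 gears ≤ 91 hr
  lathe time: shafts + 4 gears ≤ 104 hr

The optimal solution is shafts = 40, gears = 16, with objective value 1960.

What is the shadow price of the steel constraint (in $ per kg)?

At the optimum: steel uses 168 of 168 (binding); inspection uses 88 of 91 (slack = 3); lathe time uses 104 of 104 (binding).
By complementary slackness, y = 0 for the non-binding constraint.
The binding rows give the dual system: 3·y_steel + 1·y_lathe time = 32 and 3·y_steel + 4·y_lathe time = 42.5.
Solving: y_steel = 9.5, y_lathe time = 3.5.
Shadow price of steel = 9.5.

9.5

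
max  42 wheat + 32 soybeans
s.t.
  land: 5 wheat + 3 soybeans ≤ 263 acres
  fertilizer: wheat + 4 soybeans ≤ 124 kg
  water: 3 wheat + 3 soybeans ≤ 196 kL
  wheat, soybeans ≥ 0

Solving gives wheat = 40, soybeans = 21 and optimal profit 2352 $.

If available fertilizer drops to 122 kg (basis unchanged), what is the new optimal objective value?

2348

At the optimum: land uses 263 of 263 (binding); fertilizer uses 124 of 124 (binding); water uses 183 of 196 (slack = 13).
Since water is not tight, its dual is 0.
From A_Bᵀ y = c: 5·y_land + 1·y_fertilizer = 42; 3·y_land + 4·y_fertilizer = 32.
Solving: y_land = 8, y_fertilizer = 2.
Δz = y_fertilizer·Δb = 2 × (-2) = -4, so new z* = 2352 − 4 = 2348.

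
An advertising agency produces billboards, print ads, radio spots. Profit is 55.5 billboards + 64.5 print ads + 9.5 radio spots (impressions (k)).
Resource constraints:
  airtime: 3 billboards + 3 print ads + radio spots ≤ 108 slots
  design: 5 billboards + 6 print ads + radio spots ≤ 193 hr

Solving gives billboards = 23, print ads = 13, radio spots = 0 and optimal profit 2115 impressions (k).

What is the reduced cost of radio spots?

At the optimum: airtime uses 108 of 108 (binding); design uses 193 of 193 (binding).
The binding rows give the dual system: 3·y_airtime + 5·y_design = 55.5 and 3·y_airtime + 6·y_design = 64.5.
→ y_airtime = 3.5 and y_design = 9.
Reduced cost of radio spots: c₃ − yᵀa₃ = 9.5 − (3.5·1 + 9·1) = 9.5 − 12.5 = -3.

-3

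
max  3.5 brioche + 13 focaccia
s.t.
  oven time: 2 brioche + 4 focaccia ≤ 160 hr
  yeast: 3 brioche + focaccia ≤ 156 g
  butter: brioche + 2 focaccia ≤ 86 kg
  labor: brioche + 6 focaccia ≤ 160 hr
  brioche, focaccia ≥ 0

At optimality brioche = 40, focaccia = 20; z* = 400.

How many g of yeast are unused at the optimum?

16

yeast used = 3·40 + 1·20 = 140; slack = 156 − 140 = 16.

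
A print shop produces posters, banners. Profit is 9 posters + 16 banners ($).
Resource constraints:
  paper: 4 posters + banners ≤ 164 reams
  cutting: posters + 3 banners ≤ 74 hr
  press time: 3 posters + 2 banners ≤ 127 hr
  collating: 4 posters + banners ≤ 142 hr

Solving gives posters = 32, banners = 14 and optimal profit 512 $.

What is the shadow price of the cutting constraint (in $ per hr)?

5

Check each constraint at x*: paper 142/164 (slack 22); cutting 74/74 (tight); press time 124/127 (slack 3); collating 142/142 (tight).
By complementary slackness, y = 0 for the non-binding constraints.
The binding rows give the dual system: 1·y_cutting + 4·y_collating = 9 and 3·y_cutting + 1·y_collating = 16.
→ y_cutting = 5 and y_collating = 1.
Shadow price of cutting = 5.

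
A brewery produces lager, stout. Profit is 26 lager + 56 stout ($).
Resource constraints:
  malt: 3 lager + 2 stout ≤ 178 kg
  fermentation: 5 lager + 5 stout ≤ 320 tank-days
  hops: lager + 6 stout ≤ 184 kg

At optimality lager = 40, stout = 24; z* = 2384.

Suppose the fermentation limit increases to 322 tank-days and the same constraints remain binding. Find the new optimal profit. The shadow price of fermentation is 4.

2392

Δb = 2, so new z* = 2384 + (4)·(2) = 2384 + 8 = 2392.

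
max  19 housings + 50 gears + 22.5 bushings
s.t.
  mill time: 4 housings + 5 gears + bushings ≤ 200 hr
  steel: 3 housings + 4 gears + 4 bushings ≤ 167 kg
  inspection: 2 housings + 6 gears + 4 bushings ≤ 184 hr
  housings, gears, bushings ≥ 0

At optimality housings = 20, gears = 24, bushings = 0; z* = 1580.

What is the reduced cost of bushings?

-8.5

Binding: mill time and inspection. Non-binding: steel (11 unused).
By complementary slackness, y = 0 for the non-binding constraint.
Dual feasibility on the basic columns requires 4·y_mill time + 2·y_inspection = 19, 5·y_mill time + 6·y_inspection = 50.
This yields shadow prices y_mill time = 1, y_inspection = 7.5.
Reduced cost of bushings: c₃ − yᵀa₃ = 22.5 − (1·1 + 7.5·4) = 22.5 − 31 = -8.5.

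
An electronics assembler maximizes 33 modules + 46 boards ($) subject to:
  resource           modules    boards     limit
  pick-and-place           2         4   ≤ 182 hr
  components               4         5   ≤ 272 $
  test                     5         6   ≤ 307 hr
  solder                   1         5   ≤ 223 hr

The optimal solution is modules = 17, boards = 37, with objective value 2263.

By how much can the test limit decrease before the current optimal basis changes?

Binding constraints: pick-and-place, test. The basis is B = [[2,4],[5,6]] with det -8.
Per unit decrease in test, x* moves by d = (-0.5, 0.25).
The basis stays optimal until solder becomes binding; allowable decrease = 28 hr.

28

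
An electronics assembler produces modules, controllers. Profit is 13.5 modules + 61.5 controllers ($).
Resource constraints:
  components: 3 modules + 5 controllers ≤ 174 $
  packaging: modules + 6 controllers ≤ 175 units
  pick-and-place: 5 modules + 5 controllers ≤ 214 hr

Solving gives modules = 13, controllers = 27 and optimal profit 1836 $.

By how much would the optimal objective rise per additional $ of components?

1.5

At the optimum: components uses 174 of 174 (binding); packaging uses 175 of 175 (binding); pick-and-place uses 200 of 214 (slack = 14).
By complementary slackness, y = 0 for the non-binding constraint.
The binding rows give the dual system: 3·y_components + 1·y_packaging = 13.5 and 5·y_components + 6·y_packaging = 61.5.
This yields shadow prices y_components = 1.5, y_packaging = 9.
Shadow price of components = 1.5.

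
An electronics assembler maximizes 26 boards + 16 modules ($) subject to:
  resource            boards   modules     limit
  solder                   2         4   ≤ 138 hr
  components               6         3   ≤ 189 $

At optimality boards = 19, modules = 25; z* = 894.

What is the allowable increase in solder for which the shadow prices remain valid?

Binding constraints: solder, components. The basis is B = [[2,4],[6,3]] with det -18.
Per unit increase in solder, x* moves by d = (-0.1667, 0.3333).
The basis stays optimal until boards reaches 0; allowable increase = 114 hr.

114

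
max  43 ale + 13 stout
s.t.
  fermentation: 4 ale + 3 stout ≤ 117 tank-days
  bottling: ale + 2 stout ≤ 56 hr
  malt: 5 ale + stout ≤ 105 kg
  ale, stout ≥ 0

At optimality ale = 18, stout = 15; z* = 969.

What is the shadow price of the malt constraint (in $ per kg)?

7

At the optimum: fermentation uses 117 of 117 (binding); bottling uses 48 of 56 (slack = 8); malt uses 105 of 105 (binding).
Slack constraints have shadow price 0 (complementary slackness).
Dual feasibility on the basic columns requires 4·y_fermentation + 5·y_malt = 43, 3·y_fermentation + 1·y_malt = 13.
Solving: y_fermentation = 2, y_malt = 7.
Shadow price of malt = 7.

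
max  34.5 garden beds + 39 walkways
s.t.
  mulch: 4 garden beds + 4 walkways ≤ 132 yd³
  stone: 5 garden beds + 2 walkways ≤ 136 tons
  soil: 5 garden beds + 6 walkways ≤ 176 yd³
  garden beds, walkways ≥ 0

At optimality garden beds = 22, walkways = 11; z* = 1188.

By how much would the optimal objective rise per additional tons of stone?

Binding: mulch and soil. Non-binding: stone (4 unused).
Since stone is not tight, its dual is 0.
From A_Bᵀ y = c: 4·y_mulch + 5·y_soil = 34.5; 4·y_mulch + 6·y_soil = 39.
This yields shadow prices y_mulch = 3, y_soil = 4.5.
Shadow price of stone = 0.

0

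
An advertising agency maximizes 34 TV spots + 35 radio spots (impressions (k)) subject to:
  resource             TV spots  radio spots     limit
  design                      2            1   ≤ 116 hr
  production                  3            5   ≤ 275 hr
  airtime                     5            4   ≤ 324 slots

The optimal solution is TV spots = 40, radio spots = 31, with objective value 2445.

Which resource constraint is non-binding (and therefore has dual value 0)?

design

design: 111/116 (slack 5)
production: 275/275 (binding)
airtime: 324/324 (binding)
By complementary slackness, a constraint with positive slack has shadow price 0 → design.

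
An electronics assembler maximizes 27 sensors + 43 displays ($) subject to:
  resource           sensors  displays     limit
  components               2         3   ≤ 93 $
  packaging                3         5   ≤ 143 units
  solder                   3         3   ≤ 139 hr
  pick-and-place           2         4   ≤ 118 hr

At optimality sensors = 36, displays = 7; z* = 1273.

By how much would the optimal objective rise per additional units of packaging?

Check each constraint at x*: components 93/93 (tight); packaging 143/143 (tight); solder 129/139 (slack 10); pick-and-place 100/118 (slack 18).
Slack constraints have shadow price 0 (complementary slackness).
The binding rows give the dual system: 2·y_components + 3·y_packaging = 27 and 3·y_components + 5·y_packaging = 43.
This yields shadow prices y_components = 6, y_packaging = 5.
Shadow price of packaging = 5.

5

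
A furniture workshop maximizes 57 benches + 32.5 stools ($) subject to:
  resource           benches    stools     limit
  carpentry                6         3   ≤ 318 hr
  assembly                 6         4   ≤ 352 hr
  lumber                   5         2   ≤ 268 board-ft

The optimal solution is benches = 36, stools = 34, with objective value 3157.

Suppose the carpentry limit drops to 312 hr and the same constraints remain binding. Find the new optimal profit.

3124

Check each constraint at x*: carpentry 318/318 (tight); assembly 352/352 (tight); lumber 248/268 (slack 20).
Since lumber is not tight, its dual is 0.
Dual feasibility on the basic columns requires 6·y_carpentry + 6·y_assembly = 57, 3·y_carpentry + 4·y_assembly = 32.5.
→ y_carpentry = 5.5 and y_assembly = 4.
Δz = y_carpentry·Δb = 5.5 × (-6) = -33, so new z* = 3157 − 33 = 3124.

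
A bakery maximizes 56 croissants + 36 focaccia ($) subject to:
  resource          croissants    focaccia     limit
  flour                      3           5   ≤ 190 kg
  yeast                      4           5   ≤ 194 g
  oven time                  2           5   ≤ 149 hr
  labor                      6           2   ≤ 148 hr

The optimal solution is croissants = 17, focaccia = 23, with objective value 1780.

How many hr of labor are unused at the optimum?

0

labor used = 6·17 + 2·23 = 148; slack = 148 − 148 = 0.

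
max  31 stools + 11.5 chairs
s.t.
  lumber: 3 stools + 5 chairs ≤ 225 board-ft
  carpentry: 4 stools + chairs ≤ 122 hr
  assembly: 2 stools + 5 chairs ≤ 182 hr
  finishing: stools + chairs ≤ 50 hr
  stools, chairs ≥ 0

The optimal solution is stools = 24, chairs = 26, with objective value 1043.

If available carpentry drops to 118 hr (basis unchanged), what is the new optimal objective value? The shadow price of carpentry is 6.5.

Δb = -4, so new z* = 1043 + (6.5)·(-4) = 1043 − 26 = 1017.

1017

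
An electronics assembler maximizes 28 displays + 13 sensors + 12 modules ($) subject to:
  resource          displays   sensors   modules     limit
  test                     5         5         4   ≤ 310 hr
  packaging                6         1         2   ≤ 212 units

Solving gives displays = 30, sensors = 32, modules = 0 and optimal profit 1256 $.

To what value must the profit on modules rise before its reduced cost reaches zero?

Check each constraint at x*: test 310/310 (tight); packaging 212/212 (tight).
Dual feasibility on the basic columns requires 5·y_test + 6·y_packaging = 28, 5·y_test + 1·y_packaging = 13.
This yields shadow prices y_test = 2, y_packaging = 3.
modules enters the basis when its profit ≥ yᵀa₃ = 2·4 + 3·2 = 14.

14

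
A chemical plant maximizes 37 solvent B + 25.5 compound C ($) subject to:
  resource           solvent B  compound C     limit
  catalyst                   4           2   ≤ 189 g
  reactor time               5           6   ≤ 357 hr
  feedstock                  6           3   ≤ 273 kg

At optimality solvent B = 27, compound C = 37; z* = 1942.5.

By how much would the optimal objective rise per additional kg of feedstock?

At the optimum: catalyst uses 182 of 189 (slack = 7); reactor time uses 357 of 357 (binding); feedstock uses 273 of 273 (binding).
Slack constraints have shadow price 0 (complementary slackness).
Dual feasibility on the basic columns requires 5·y_reactor time + 6·y_feedstock = 37, 6·y_reactor time + 3·y_feedstock = 25.5.
Solving: y_reactor time = 2, y_feedstock = 4.5.
Shadow price of feedstock = 4.5.

4.5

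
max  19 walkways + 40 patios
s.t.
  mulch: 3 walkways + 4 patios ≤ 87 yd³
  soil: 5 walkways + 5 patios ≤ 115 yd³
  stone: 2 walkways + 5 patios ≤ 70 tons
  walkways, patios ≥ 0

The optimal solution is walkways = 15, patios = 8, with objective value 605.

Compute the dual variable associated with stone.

7

At the optimum: mulch uses 77 of 87 (slack = 10); soil uses 115 of 115 (binding); stone uses 70 of 70 (binding).
Slack constraints have shadow price 0 (complementary slackness).
From A_Bᵀ y = c: 5·y_soil + 2·y_stone = 19; 5·y_soil + 5·y_stone = 40.
→ y_soil = 1 and y_stone = 7.
Shadow price of stone = 7.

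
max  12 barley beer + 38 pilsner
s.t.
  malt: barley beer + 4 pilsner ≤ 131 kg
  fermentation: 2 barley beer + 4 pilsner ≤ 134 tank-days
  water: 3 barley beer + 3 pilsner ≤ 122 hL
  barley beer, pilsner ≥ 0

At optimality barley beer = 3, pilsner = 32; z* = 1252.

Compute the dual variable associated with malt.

Check each constraint at x*: malt 131/131 (tight); fermentation 134/134 (tight); water 105/122 (slack 17).
By complementary slackness, y = 0 for the non-binding constraint.
Dual feasibility on the basic columns requires 1·y_malt + 2·y_fermentation = 12, 4·y_malt + 4·y_fermentation = 38.
Solving: y_malt = 7, y_fermentation = 2.5.
Shadow price of malt = 7.

7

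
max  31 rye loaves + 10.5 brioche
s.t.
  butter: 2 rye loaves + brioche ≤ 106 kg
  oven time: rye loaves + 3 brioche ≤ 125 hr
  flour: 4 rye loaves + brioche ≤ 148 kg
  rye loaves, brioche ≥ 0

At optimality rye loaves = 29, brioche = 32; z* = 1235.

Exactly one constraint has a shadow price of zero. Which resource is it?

butter

butter: 90/106 (slack 16)
oven time: 125/125 (binding)
flour: 148/148 (binding)
By complementary slackness, a constraint with positive slack has shadow price 0 → butter.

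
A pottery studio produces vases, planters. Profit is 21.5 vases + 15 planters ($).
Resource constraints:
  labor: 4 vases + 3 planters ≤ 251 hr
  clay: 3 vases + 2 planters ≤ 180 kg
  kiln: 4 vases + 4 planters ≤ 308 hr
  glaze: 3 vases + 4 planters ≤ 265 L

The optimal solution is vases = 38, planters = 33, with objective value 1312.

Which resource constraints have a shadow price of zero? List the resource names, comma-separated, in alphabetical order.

labor: 251/251 (binding)
clay: 180/180 (binding)
kiln: 284/308 (slack 24)
glaze: 246/265 (slack 19)
By complementary slackness, a constraint with positive slack has shadow price 0 → glaze, kiln.

glaze, kiln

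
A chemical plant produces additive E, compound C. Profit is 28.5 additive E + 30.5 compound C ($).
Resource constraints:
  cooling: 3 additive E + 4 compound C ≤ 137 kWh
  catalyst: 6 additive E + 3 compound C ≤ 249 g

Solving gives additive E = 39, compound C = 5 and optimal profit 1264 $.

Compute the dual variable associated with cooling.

Check each constraint at x*: cooling 137/137 (tight); catalyst 249/249 (tight).
From A_Bᵀ y = c: 3·y_cooling + 6·y_catalyst = 28.5; 4·y_cooling + 3·y_catalyst = 30.5.
Solving: y_cooling = 6.5, y_catalyst = 1.5.
Shadow price of cooling = 6.5.

6.5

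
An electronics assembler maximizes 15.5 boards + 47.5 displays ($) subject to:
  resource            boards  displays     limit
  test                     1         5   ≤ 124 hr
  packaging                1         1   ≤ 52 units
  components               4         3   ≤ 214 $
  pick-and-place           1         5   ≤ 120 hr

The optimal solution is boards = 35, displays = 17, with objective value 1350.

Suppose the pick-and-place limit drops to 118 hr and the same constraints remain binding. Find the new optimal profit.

1334

Binding: packaging and pick-and-place. Non-binding: test (4 unused), components (23 unused).
Slack constraints have shadow price 0 (complementary slackness).
From A_Bᵀ y = c: 1·y_packaging + 1·y_pick-and-place = 15.5; 1·y_packaging + 5·y_pick-and-place = 47.5.
Solving: y_packaging = 7.5, y_pick-and-place = 8.
Δz = y_pick-and-place·Δb = 8 × (-2) = -16, so new z* = 1350 − 16 = 1334.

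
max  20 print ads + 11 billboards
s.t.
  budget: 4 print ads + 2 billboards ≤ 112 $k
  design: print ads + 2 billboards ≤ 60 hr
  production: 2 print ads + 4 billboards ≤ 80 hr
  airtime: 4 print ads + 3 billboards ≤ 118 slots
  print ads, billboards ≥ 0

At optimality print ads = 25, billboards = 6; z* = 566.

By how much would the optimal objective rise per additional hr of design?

0

At the optimum: budget uses 112 of 112 (binding); design uses 37 of 60 (slack = 23); production uses 74 of 80 (slack = 6); airtime uses 118 of 118 (binding).
Slack constraints have shadow price 0 (complementary slackness).
From A_Bᵀ y = c: 4·y_budget + 4·y_airtime = 20; 2·y_budget + 3·y_airtime = 11.
→ y_budget = 4 and y_airtime = 1.
Shadow price of design = 0.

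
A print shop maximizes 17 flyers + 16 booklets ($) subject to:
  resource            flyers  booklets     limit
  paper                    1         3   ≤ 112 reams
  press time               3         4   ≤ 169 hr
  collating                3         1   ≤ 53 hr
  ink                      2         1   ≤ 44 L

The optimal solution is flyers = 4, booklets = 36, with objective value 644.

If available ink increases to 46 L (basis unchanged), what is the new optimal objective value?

658

Binding: paper and ink. Non-binding: press time (13 unused), collating (5 unused).
By complementary slackness, y = 0 for the non-binding constraints.
Dual feasibility on the basic columns requires 1·y_paper + 2·y_ink = 17, 3·y_paper + 1·y_ink = 16.
→ y_paper = 3 and y_ink = 7.
Δz = y_ink·Δb = 7 × (2) = 14, so new z* = 644 + 14 = 658.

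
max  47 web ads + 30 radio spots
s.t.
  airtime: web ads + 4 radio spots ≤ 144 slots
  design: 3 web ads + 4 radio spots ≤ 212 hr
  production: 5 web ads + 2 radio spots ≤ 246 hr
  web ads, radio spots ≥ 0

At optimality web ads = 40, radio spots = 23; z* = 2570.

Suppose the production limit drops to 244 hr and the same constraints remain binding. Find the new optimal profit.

2556

Binding: design and production. Non-binding: airtime (12 unused).
Slack constraints have shadow price 0 (complementary slackness).
The binding rows give the dual system: 3·y_design + 5·y_production = 47 and 4·y_design + 2·y_production = 30.
Solving: y_design = 4, y_production = 7.
Δz = y_production·Δb = 7 × (-2) = -14, so new z* = 2570 − 14 = 2556.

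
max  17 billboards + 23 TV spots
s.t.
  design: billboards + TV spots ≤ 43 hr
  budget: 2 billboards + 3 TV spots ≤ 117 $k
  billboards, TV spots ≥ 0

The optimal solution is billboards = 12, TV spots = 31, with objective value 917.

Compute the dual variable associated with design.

5

Both design and budget are binding at x*.
From A_Bᵀ y = c: 1·y_design + 2·y_budget = 17; 1·y_design + 3·y_budget = 23.
→ y_design = 5 and y_budget = 6.
Shadow price of design = 5.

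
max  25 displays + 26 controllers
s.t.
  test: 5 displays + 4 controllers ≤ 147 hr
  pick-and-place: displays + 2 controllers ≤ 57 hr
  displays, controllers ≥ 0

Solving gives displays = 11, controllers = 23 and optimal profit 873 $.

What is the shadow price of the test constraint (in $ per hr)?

4

Check each constraint at x*: test 147/147 (tight); pick-and-place 57/57 (tight).
The binding rows give the dual system: 5·y_test + 1·y_pick-and-place = 25 and 4·y_test + 2·y_pick-and-place = 26.
Solving: y_test = 4, y_pick-and-place = 5.
Shadow price of test = 4.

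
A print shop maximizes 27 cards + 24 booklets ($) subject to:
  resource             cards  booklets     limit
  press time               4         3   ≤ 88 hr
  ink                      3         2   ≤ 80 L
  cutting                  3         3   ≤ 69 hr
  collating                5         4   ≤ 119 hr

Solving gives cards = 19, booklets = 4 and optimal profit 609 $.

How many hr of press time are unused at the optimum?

0

press time used = 4·19 + 3·4 = 88; slack = 88 − 88 = 0.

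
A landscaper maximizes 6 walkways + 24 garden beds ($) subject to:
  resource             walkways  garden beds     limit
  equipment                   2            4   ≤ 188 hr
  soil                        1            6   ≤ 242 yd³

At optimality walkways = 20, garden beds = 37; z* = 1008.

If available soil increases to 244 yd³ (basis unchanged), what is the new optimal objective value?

1014

At the optimum: equipment uses 188 of 188 (binding); soil uses 242 of 242 (binding).
Dual feasibility on the basic columns requires 2·y_equipment + 1·y_soil = 6, 4·y_equipment + 6·y_soil = 24.
→ y_equipment = 1.5 and y_soil = 3.
Δz = y_soil·Δb = 3 × (2) = 6, so new z* = 1008 + 6 = 1014.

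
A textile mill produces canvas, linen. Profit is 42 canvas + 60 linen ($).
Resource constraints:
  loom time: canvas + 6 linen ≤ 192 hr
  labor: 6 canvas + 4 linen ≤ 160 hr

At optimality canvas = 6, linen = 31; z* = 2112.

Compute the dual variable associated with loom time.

6

At the optimum: loom time uses 192 of 192 (binding); labor uses 160 of 160 (binding).
Dual feasibility on the basic columns requires 1·y_loom time + 6·y_labor = 42, 6·y_loom time + 4·y_labor = 60.
→ y_loom time = 6 and y_labor = 6.
Shadow price of loom time = 6.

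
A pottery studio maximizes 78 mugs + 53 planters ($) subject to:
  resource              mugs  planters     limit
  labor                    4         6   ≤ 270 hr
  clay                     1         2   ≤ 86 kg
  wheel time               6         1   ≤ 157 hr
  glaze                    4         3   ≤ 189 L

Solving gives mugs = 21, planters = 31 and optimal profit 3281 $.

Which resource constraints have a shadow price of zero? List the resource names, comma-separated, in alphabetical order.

labor: 270/270 (binding)
clay: 83/86 (slack 3)
wheel time: 157/157 (binding)
glaze: 177/189 (slack 12)
By complementary slackness, a constraint with positive slack has shadow price 0 → clay, glaze.

clay, glaze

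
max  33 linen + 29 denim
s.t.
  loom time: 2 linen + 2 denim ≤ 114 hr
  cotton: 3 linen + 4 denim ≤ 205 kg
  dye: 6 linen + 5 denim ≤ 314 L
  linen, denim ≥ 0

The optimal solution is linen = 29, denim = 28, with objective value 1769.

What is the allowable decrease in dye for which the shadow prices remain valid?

Binding constraints: loom time, dye. The basis is B = [[2,2],[6,5]] with det -2.
Per unit decrease in dye, x* moves by d = (-1, 1).
The basis stays optimal until cotton becomes binding; allowable decrease = 6 L.

6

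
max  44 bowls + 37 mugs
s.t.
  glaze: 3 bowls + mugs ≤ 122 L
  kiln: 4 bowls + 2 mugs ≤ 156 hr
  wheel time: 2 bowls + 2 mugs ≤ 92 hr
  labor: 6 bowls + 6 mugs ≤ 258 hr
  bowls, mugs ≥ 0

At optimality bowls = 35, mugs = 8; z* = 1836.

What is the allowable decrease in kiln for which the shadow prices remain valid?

Binding constraints: kiln, labor. The basis is B = [[4,2],[6,6]] with det 12.
Per unit decrease in kiln, x* moves by d = (-0.5, 0.5).
The basis stays optimal until bowls reaches 0; allowable decrease = 70 hr.

70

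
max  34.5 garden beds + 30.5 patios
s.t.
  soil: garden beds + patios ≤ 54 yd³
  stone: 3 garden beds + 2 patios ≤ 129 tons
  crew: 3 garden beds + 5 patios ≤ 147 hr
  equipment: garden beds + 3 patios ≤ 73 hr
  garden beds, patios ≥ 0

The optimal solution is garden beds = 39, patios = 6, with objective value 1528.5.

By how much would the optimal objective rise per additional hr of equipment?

Binding: stone and crew. Non-binding: soil (9 unused), equipment (16 unused).
Since soil, equipment are not tight, their duals are 0.
The binding rows give the dual system: 3·y_stone + 3·y_crew = 34.5 and 2·y_stone + 5·y_crew = 30.5.
Solving: y_stone = 9, y_crew = 2.5.
Shadow price of equipment = 0.

0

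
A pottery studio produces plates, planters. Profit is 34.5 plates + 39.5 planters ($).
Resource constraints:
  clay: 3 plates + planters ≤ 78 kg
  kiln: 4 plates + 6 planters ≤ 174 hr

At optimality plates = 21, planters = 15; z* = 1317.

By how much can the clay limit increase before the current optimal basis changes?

Binding constraints: clay, kiln. The basis is B = [[3,1],[4,6]] with det 14.
Per unit increase in clay, x* moves by d = (0.4286, -0.2857).
The basis stays optimal until planters reaches 0; allowable increase = 52.5 kg.

52.5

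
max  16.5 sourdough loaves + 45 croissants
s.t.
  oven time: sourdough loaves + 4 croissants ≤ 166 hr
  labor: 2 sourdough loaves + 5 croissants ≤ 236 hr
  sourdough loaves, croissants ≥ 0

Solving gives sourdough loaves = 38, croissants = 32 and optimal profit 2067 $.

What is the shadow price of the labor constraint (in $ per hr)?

7

Both oven time and labor are binding at x*.
From A_Bᵀ y = c: 1·y_oven time + 2·y_labor = 16.5; 4·y_oven time + 5·y_labor = 45.
→ y_oven time = 2.5 and y_labor = 7.
Shadow price of labor = 7.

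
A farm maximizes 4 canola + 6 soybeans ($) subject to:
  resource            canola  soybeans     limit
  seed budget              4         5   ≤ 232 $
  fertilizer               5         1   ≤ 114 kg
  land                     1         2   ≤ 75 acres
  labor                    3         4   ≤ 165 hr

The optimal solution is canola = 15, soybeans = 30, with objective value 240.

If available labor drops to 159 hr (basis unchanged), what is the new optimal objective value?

At the optimum: seed budget uses 210 of 232 (slack = 22); fertilizer uses 105 of 114 (slack = 9); land uses 75 of 75 (binding); labor uses 165 of 165 (binding).
Since seed budget, fertilizer are not tight, their duals are 0.
The binding rows give the dual system: 1·y_land + 3·y_labor = 4 and 2·y_land + 4·y_labor = 6.
Solving: y_land = 1, y_labor = 1.
Δz = y_labor·Δb = 1 × (-6) = -6, so new z* = 240 − 6 = 234.

234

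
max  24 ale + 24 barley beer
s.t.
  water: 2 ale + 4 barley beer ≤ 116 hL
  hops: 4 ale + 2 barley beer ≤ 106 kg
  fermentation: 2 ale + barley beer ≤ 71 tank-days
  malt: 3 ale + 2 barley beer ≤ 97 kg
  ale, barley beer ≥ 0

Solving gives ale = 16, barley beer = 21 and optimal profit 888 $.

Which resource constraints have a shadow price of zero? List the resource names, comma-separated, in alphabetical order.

fermentation, malt

water: 116/116 (binding)
hops: 106/106 (binding)
fermentation: 53/71 (slack 18)
malt: 90/97 (slack 7)
By complementary slackness, a constraint with positive slack has shadow price 0 → fermentation, malt.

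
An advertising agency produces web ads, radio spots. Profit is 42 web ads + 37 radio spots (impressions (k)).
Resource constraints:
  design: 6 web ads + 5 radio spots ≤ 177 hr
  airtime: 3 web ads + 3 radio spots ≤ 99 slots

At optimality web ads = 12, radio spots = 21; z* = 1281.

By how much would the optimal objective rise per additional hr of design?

At the optimum: design uses 177 of 177 (binding); airtime uses 99 of 99 (binding).
The binding rows give the dual system: 6·y_design + 3·y_airtime = 42 and 5·y_design + 3·y_airtime = 37.
Solving: y_design = 5, y_airtime = 4.
Shadow price of design = 5.

5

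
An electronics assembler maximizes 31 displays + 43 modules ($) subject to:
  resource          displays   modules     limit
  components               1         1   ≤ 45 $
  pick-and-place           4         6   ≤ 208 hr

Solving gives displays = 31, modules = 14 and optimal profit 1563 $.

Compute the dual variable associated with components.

7

At the optimum: components uses 45 of 45 (binding); pick-and-place uses 208 of 208 (binding).
The binding rows give the dual system: 1·y_components + 4·y_pick-and-place = 31 and 1·y_components + 6·y_pick-and-place = 43.
Solving: y_components = 7, y_pick-and-place = 6.
Shadow price of components = 7.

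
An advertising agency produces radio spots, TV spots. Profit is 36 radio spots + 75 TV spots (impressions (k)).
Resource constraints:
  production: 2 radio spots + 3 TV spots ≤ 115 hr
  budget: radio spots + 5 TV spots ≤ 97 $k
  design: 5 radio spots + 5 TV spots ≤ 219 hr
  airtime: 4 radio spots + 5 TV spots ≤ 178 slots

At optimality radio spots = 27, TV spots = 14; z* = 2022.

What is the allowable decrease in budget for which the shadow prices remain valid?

42

Binding constraints: budget, airtime. The basis is B = [[1,5],[4,5]] with det -15.
Per unit decrease in budget, x* moves by d = (0.3333, -0.2667).
The basis stays optimal until design becomes binding; allowable decrease = 42 $k.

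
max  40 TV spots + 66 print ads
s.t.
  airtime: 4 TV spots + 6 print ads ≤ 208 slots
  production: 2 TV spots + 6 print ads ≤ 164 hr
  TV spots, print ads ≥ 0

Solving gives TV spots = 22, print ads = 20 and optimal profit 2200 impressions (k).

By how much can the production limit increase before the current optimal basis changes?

Binding constraints: airtime, production. The basis is B = [[4,6],[2,6]] with det 12.
Per unit increase in production, x* moves by d = (-0.5, 0.3333).
The basis stays optimal until TV spots reaches 0; allowable increase = 44 hr.

44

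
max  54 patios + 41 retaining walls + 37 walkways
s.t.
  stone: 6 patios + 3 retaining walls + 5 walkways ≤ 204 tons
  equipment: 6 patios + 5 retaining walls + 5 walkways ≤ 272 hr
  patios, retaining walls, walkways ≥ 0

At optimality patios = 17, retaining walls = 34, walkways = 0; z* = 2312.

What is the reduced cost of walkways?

Both stone and equipment are binding at x*.
From A_Bᵀ y = c: 6·y_stone + 6·y_equipment = 54; 3·y_stone + 5·y_equipment = 41.
Solving: y_stone = 2, y_equipment = 7.
Reduced cost of walkways: c₃ − yᵀa₃ = 37 − (2·5 + 7·5) = 37 − 45 = -8.

-8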